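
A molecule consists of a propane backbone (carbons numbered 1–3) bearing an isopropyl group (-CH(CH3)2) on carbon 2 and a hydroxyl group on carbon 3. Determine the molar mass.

102.18 g/mol

Atom tally by fragment:
  CH3 → C:1 H:3
  CH(CH(CH3)2) → C:4 H:8
  CH2OH → C:1 H:3 O:1
Element totals:
  C: 6
  H: 14
  O: 1
Molecular formula: C6H14O.
  M = 6(12.011) + 14(1.008) + 15.999
    = 72.066 + 14.112 + 15.999 = 102.177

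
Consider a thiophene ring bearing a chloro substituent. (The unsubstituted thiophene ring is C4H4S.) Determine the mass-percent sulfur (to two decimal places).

Atom tally by fragment:
  thiophene ring core → C:4 H:4 S:1
  (− 1 ring H displaced by substituents)
  + Cl → Cl:1
Element totals:
  C: 4
  H: 3
  Cl: 1
  S: 1
Molecular formula: C4H3ClS.
Molar mass = 118.578 g/mol.
Mass from S: 1 × 32.06 = 32.060 g/mol.
%S = 32.060 / 118.578 × 100 = 27.04%.

27.04%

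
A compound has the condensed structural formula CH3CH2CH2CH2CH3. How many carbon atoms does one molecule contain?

5

Element totals:
  C: 5
  H: 12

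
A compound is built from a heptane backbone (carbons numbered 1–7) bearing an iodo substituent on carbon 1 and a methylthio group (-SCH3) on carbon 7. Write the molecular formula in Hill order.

Atom tally by fragment:
  ICH2 → C:1 H:2 I:1
  CH2 → C:1 H:2
  CH2 → C:1 H:2
  CH2 → C:1 H:2
  CH2 → C:1 H:2
  CH2 → C:1 H:2
  CH2SCH3 → C:2 H:5 S:1
Element totals:
  C: 8
  H: 17
  I: 1
  S: 1

C8H17IS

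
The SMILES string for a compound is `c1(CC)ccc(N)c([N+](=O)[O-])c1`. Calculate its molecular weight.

Atom tally by fragment:
  benzene ring core → C:6 H:6
  (− 3 ring H displaced by substituents)
  + C2H5 → C:2 H:5
  + NH2 → N:1 H:2
  + NO2 → N:1 O:2
Element totals:
  C: 8
  H: 10
  N: 2
  O: 2
Molecular formula: C8H10N2O2.
  M = 8(12.011) + 10(1.008) + 2(14.007) + 2(15.999)
    = 96.088 + 10.080 + 28.014 + 31.998 = 166.180

166.18 g/mol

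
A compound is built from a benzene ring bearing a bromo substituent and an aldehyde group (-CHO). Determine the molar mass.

185.02 g/mol

Atom tally by fragment:
  benzene ring core → C:6 H:6
  (− 2 ring H displaced by substituents)
  + Br → Br:1
  + CHO → C:1 H:1 O:1
Element totals:
  C: 7
  H: 5
  Br: 1
  O: 1
Molecular formula: C7H5BrO.
  M = 7(12.011) + 5(1.008) + 79.904 + 15.999
    = 84.077 + 5.040 + 79.904 + 15.999 = 185.020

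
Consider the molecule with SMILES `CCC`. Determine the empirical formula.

C3H8

Atom tally by fragment:
  CH3 → C:1 H:3
  CH2 → C:1 H:2
  CH3 → C:1 H:3
Element totals:
  C: 3
  H: 8
Molecular formula: C3H8.
gcd of subscripts (3, 8) = 1, so the empirical formula equals the molecular formula.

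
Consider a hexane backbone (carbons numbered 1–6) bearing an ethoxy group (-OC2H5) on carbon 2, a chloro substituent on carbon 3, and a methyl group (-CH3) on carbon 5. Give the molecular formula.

C9H19ClO

Atom tally by fragment:
  CH3 → C:1 H:3
  CH(OC2H5) → C:3 H:6 O:1
  CH(Cl) → C:1 H:1 Cl:1
  CH2 → C:1 H:2
  CH(CH3) → C:2 H:4
  CH3 → C:1 H:3
Element totals:
  C: 9
  H: 19
  Cl: 1
  O: 1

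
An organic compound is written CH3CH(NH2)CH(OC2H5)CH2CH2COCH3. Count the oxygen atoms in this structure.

2

Element totals:
  C: 9
  H: 19
  N: 1
  O: 2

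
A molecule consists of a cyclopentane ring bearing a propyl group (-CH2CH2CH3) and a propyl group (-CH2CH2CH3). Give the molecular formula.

C11H22

Atom tally by fragment:
  cyclopentane ring core → C:5 H:10
  (− 2 ring H displaced by substituents)
  + CH2CH2CH3 → C:3 H:7
  + CH2CH2CH3 → C:3 H:7
Element totals:
  C: 11
  H: 22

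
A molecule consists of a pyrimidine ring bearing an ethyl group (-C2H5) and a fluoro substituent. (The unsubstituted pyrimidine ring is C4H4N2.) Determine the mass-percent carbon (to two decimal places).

57.13%

Atom tally by fragment:
  pyrimidine ring core → C:4 H:4 N:2
  (− 2 ring H displaced by substituents)
  + C2H5 → C:2 H:5
  + F → F:1
Element totals:
  C: 6
  H: 7
  F: 1
  N: 2
Molecular formula: C6H7FN2.
Molar mass = 126.134 g/mol.
Mass from C: 6 × 12.011 = 72.066 g/mol.
%C = 72.066 / 126.134 × 100 = 57.13%.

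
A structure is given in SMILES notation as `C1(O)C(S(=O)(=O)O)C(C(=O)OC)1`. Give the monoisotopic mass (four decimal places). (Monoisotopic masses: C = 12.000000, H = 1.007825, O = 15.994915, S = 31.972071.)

196.0042

Atom tally by fragment:
  cyclopropane ring core → C:3 H:6
  (− 3 ring H displaced by substituents)
  + OH → O:1 H:1
  + SO3H → S:1 O:3 H:1
  + COOCH3 → C:2 H:3 O:2
Element totals:
  C: 5
  H: 8
  O: 6
  S: 1
Molecular formula: C5H8O6S.
  M = 5(12.0) + 8(1.007825) + 6(15.994915) + 31.972071
    = 60.000000 + 8.062600 + 95.969490 + 31.972071 = 196.004161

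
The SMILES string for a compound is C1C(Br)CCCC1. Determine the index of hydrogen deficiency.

Atom tally by fragment:
  cyclohexane ring core → C:6 H:12
  (− 1 ring H displaced by substituents)
  + Br → Br:1
Element totals:
  C: 6
  H: 11
  Br: 1
Molecular formula: C6H11Br.
DoU = (2C + 2 + N − H − X) / 2 = (2·6 + 2 + 0 − 11 − 1) / 2 = 1.

1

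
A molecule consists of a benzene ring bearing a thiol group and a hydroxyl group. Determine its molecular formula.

Atom tally by fragment:
  benzene ring core → C:6 H:6
  (− 2 ring H displaced by substituents)
  + SH → S:1 H:1
  + OH → O:1 H:1
Element totals:
  C: 6
  H: 6
  O: 1
  S: 1

C6H6OS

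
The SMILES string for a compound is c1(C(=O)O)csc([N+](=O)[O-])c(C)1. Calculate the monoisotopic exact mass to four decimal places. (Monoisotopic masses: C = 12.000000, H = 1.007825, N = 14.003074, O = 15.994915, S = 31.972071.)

186.9939

Atom tally by fragment:
  thiophene ring core → C:4 H:4 S:1
  (− 3 ring H displaced by substituents)
  + COOH → C:1 H:1 O:2
  + NO2 → N:1 O:2
  + CH3 → C:1 H:3
Element totals:
  C: 6
  H: 5
  N: 1
  O: 4
  S: 1
Molecular formula: C6H5NO4S.
  M = 6(12.0) + 5(1.007825) + 14.003074 + 4(15.994915) + 31.972071
    = 72.000000 + 5.039125 + 14.003074 + 63.979660 + 31.972071 = 186.993930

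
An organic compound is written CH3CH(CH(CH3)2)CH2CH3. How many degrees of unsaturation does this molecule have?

Element totals:
  C: 7
  H: 16
Molecular formula: C7H16.
DoU = (2C + 2 + N − H − X) / 2 = (2·7 + 2 + 0 − 16 − 0) / 2 = 0.

0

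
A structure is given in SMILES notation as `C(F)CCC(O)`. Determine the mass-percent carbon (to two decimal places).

52.16%

Atom tally by fragment:
  FCH2 → C:1 H:2 F:1
  CH2 → C:1 H:2
  CH2 → C:1 H:2
  CH2OH → C:1 H:3 O:1
Element totals:
  C: 4
  H: 9
  F: 1
  O: 1
Molecular formula: C4H9FO.
Molar mass = 92.113 g/mol.
Mass from C: 4 × 12.011 = 48.044 g/mol.
%C = 48.044 / 92.113 × 100 = 52.16%.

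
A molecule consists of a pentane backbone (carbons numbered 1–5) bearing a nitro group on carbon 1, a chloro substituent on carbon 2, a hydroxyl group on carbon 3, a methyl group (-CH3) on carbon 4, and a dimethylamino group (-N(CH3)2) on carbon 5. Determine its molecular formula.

Atom tally by fragment:
  O2NCH2 → C:1 H:2 N:1 O:2
  CH(Cl) → C:1 H:1 Cl:1
  CH(OH) → C:1 H:2 O:1
  CH(CH3) → C:2 H:4
  CH2N(CH3)2 → C:3 H:8 N:1
Element totals:
  C: 8
  H: 17
  Cl: 1
  N: 2
  O: 3

C8H17ClN2O3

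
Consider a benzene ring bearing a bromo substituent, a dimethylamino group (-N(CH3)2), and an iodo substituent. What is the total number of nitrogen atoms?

Atom tally by fragment:
  benzene ring core → C:6 H:6
  (− 3 ring H displaced by substituents)
  + Br → Br:1
  + N(CH3)2 → N:1 C:2 H:6
  + I → I:1
Element totals:
  C: 8
  H: 9
  Br: 1
  I: 1
  N: 1

1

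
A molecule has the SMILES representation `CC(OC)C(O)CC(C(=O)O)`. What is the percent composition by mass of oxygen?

39.46%

Atom tally by fragment:
  CH3 → C:1 H:3
  CH(OCH3) → C:2 H:4 O:1
  CH(OH) → C:1 H:2 O:1
  CH2 → C:1 H:2
  CH2COOH → C:2 H:3 O:2
Element totals:
  C: 7
  H: 14
  O: 4
Molecular formula: C7H14O4.
Molar mass = 162.185 g/mol.
Mass from O: 4 × 15.999 = 63.996 g/mol.
%O = 63.996 / 162.185 × 100 = 39.46%.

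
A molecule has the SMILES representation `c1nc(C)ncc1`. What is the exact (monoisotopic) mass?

Atom tally by fragment:
  pyrimidine ring core → C:4 H:4 N:2
  (− 1 ring H displaced by substituents)
  + CH3 → C:1 H:3
Element totals:
  C: 5
  H: 6
  N: 2
Molecular formula: C5H6N2.
  M = 5(12.0) + 6(1.007825) + 2(14.003074)
    = 60.000000 + 6.046950 + 28.006148 = 94.053098

94.0531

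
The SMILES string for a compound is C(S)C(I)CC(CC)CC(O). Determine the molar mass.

Atom tally by fragment:
  HSCH2 → C:1 H:3 S:1
  CH(I) → C:1 H:1 I:1
  CH2 → C:1 H:2
  CH(C2H5) → C:3 H:6
  CH2 → C:1 H:2
  CH2OH → C:1 H:3 O:1
Element totals:
  C: 8
  H: 17
  I: 1
  O: 1
  S: 1
Molecular formula: C8H17IOS.
  M = 8(12.011) + 17(1.008) + 126.904 + 15.999 + 32.06
    = 96.088 + 17.136 + 126.904 + 15.999 + 32.060 = 288.187

288.19 g/mol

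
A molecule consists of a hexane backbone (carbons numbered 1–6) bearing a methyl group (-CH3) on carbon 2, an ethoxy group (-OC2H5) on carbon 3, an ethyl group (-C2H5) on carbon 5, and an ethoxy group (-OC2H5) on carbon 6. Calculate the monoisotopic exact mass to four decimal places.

216.2089

Atom tally by fragment:
  CH3 → C:1 H:3
  CH(CH3) → C:2 H:4
  CH(OC2H5) → C:3 H:6 O:1
  CH2 → C:1 H:2
  CH(C2H5) → C:3 H:6
  CH2OC2H5 → C:3 H:7 O:1
Element totals:
  C: 13
  H: 28
  O: 2
Molecular formula: C13H28O2.
  M = 13(12.0) + 28(1.007825) + 2(15.994915)
    = 156.000000 + 28.219100 + 31.989830 = 216.208930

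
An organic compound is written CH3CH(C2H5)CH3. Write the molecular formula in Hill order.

Atom tally by fragment:
  CH3 → C:1 H:3
  CH(C2H5) → C:3 H:6
  CH3 → C:1 H:3
Element totals:
  C: 5
  H: 12

C5H12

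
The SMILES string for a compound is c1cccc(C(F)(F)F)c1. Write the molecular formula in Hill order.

Atom tally by fragment:
  benzene ring core → C:6 H:6
  (− 1 ring H displaced by substituents)
  + CF3 → C:1 F:3
Element totals:
  C: 7
  H: 5
  F: 3

C7H5F3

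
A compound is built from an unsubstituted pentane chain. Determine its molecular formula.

Atom tally by fragment:
  CH3 → C:1 H:3
  CH2 → C:1 H:2
  CH2 → C:1 H:2
  CH2 → C:1 H:2
  CH3 → C:1 H:3
Element totals:
  C: 5
  H: 12

C5H12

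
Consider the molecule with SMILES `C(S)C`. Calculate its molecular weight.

Atom tally by fragment:
  HSCH2 → C:1 H:3 S:1
  CH3 → C:1 H:3
Element totals:
  C: 2
  H: 6
  S: 1
Molecular formula: C2H6S.
  M = 2(12.011) + 6(1.008) + 32.06
    = 24.022 + 6.048 + 32.060 = 62.130

62.13 g/mol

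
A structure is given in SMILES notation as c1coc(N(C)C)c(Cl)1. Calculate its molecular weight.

145.59 g/mol

Atom tally by fragment:
  furan ring core → C:4 H:4 O:1
  (− 2 ring H displaced by substituents)
  + N(CH3)2 → N:1 C:2 H:6
  + Cl → Cl:1
Element totals:
  C: 6
  H: 8
  Cl: 1
  N: 1
  O: 1
Molecular formula: C6H8ClNO.
  M = 6(12.011) + 8(1.008) + 35.45 + 14.007 + 15.999
    = 72.066 + 8.064 + 35.450 + 14.007 + 15.999 = 145.586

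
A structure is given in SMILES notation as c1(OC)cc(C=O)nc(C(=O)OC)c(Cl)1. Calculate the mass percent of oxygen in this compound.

Atom tally by fragment:
  pyridine ring core → C:5 H:5 N:1
  (− 4 ring H displaced by substituents)
  + OCH3 → C:1 H:3 O:1
  + CHO → C:1 H:1 O:1
  + COOCH3 → C:2 H:3 O:2
  + Cl → Cl:1
Element totals:
  C: 9
  H: 8
  Cl: 1
  N: 1
  O: 4
Molecular formula: C9H8ClNO4.
Molar mass = 229.616 g/mol.
Mass from O: 4 × 15.999 = 63.996 g/mol.
%O = 63.996 / 229.616 × 100 = 27.87%.

27.87%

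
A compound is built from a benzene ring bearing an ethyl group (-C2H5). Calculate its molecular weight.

106.17 g/mol

Atom tally by fragment:
  benzene ring core → C:6 H:6
  (− 1 ring H displaced by substituents)
  + C2H5 → C:2 H:5
Element totals:
  C: 8
  H: 10
Molecular formula: C8H10.
  M = 8(12.011) + 10(1.008)
    = 96.088 + 10.080 = 106.168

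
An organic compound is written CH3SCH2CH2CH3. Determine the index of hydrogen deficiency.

0

Atom tally by fragment:
  CH3SCH2 → C:2 H:5 S:1
  CH2 → C:1 H:2
  CH3 → C:1 H:3
Element totals:
  C: 4
  H: 10
  S: 1
Molecular formula: C4H10S.
DoU = (2C + 2 + N − H − X) / 2 = (2·4 + 2 + 0 − 10 − 0) / 2 = 0.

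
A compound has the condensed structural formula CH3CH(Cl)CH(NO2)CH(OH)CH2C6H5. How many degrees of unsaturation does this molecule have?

5

Element totals:
  C: 11
  H: 14
  Cl: 1
  N: 1
  O: 3
Molecular formula: C11H14ClNO3.
DoU = (2C + 2 + N − H − X) / 2 = (2·11 + 2 + 1 − 14 − 1) / 2 = 5.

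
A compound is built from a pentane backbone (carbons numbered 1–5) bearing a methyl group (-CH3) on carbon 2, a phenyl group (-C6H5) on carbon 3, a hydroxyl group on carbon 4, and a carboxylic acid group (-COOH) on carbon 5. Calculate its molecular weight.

Atom tally by fragment:
  CH3 → C:1 H:3
  CH(CH3) → C:2 H:4
  CH(C6H5) → C:7 H:6
  CH(OH) → C:1 H:2 O:1
  CH2COOH → C:2 H:3 O:2
Element totals:
  C: 13
  H: 18
  O: 3
Molecular formula: C13H18O3.
  M = 13(12.011) + 18(1.008) + 3(15.999)
    = 156.143 + 18.144 + 47.997 = 222.284

222.28 g/mol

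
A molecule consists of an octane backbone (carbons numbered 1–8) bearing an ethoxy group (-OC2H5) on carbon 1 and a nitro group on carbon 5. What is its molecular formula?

Atom tally by fragment:
  C2H5OCH2 → C:3 H:7 O:1
  CH2 → C:1 H:2
  CH2 → C:1 H:2
  CH2 → C:1 H:2
  CH(NO2) → C:1 H:1 N:1 O:2
  CH2 → C:1 H:2
  CH2 → C:1 H:2
  CH3 → C:1 H:3
Element totals:
  C: 10
  H: 21
  N: 1
  O: 3

C10H21NO3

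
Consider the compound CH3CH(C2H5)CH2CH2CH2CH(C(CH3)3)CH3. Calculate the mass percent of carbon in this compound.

84.69%

Element totals:
  C: 13
  H: 28
Molecular formula: C13H28.
Molar mass = 184.367 g/mol.
Mass from C: 13 × 12.011 = 156.143 g/mol.
%C = 156.143 / 184.367 × 100 = 84.69%.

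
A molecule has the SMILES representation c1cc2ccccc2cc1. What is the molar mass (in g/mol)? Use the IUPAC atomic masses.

Atom tally by fragment:
  naphthalene ring system core → C:10 H:8
Element totals:
  C: 10
  H: 8
Molecular formula: C10H8.
  M = 10(12.011) + 8(1.008)
    = 120.110 + 8.064 = 128.174

128.17 g/mol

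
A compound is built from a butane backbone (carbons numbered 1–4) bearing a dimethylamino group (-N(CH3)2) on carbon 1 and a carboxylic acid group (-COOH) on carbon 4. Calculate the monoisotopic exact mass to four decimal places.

Atom tally by fragment:
  (CH3)2NCH2 → C:3 H:8 N:1
  CH2 → C:1 H:2
  CH2 → C:1 H:2
  CH2COOH → C:2 H:3 O:2
Element totals:
  C: 7
  H: 15
  N: 1
  O: 2
Molecular formula: C7H15NO2.
  M = 7(12.0) + 15(1.007825) + 14.003074 + 2(15.994915)
    = 84.000000 + 15.117375 + 14.003074 + 31.989830 = 145.110279

145.1103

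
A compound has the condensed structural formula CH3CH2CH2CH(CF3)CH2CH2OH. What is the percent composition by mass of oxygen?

Atom tally by fragment:
  CH3 → C:1 H:3
  CH2 → C:1 H:2
  CH2 → C:1 H:2
  CH(CF3) → C:2 H:1 F:3
  CH2CH2OH → C:2 H:5 O:1
Element totals:
  C: 7
  H: 13
  F: 3
  O: 1
Molecular formula: C7H13F3O.
Molar mass = 170.174 g/mol.
Mass from O: 1 × 15.999 = 15.999 g/mol.
%O = 15.999 / 170.174 × 100 = 9.40%.

9.40%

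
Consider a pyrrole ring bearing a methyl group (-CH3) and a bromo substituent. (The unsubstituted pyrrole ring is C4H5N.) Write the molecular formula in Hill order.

C5H6BrN

Atom tally by fragment:
  pyrrole ring core → C:4 H:5 N:1
  (− 2 ring H displaced by substituents)
  + CH3 → C:1 H:3
  + Br → Br:1
Element totals:
  C: 5
  H: 6
  Br: 1
  N: 1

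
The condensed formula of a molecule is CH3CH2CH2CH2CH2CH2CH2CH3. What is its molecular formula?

Atom tally by fragment:
  CH3 → C:1 H:3
  CH2 → C:1 H:2
  CH2 → C:1 H:2
  CH2 → C:1 H:2
  CH2 → C:1 H:2
  CH2 → C:1 H:2
  CH2 → C:1 H:2
  CH3 → C:1 H:3
Element totals:
  C: 8
  H: 18

C8H18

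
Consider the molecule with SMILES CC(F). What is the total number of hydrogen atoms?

Atom tally by fragment:
  CH3 → C:1 H:3
  CH2F → C:1 H:2 F:1
Element totals:
  C: 2
  H: 5
  F: 1

5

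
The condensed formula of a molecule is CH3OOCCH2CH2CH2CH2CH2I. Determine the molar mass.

Atom tally by fragment:
  CH3OOCCH2 → C:3 H:5 O:2
  CH2 → C:1 H:2
  CH2 → C:1 H:2
  CH2 → C:1 H:2
  CH2I → C:1 H:2 I:1
Element totals:
  C: 7
  H: 13
  I: 1
  O: 2
Molecular formula: C7H13IO2.
  M = 7(12.011) + 13(1.008) + 126.904 + 2(15.999)
    = 84.077 + 13.104 + 126.904 + 31.998 = 256.083

256.08 g/mol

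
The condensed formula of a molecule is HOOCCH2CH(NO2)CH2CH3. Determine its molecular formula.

Atom tally by fragment:
  HOOCCH2 → C:2 H:3 O:2
  CH(NO2) → C:1 H:1 N:1 O:2
  CH2 → C:1 H:2
  CH3 → C:1 H:3
Element totals:
  C: 5
  H: 9
  N: 1
  O: 4

C5H9NO4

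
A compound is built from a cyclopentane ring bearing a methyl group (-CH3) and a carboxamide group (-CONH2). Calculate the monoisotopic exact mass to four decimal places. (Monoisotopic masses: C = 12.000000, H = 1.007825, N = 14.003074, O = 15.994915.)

Atom tally by fragment:
  cyclopentane ring core → C:5 H:10
  (− 2 ring H displaced by substituents)
  + CH3 → C:1 H:3
  + CONH2 → C:1 H:2 O:1 N:1
Element totals:
  C: 7
  H: 13
  N: 1
  O: 1
Molecular formula: C7H13NO.
  M = 7(12.0) + 13(1.007825) + 14.003074 + 15.994915
    = 84.000000 + 13.101725 + 14.003074 + 15.994915 = 127.099714

127.0997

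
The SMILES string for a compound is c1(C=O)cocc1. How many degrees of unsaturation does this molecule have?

Atom tally by fragment:
  furan ring core → C:4 H:4 O:1
  (− 1 ring H displaced by substituents)
  + CHO → C:1 H:1 O:1
Element totals:
  C: 5
  H: 4
  O: 2
Molecular formula: C5H4O2.
DoU = (2C + 2 + N − H − X) / 2 = (2·5 + 2 + 0 − 4 − 0) / 2 = 4.

4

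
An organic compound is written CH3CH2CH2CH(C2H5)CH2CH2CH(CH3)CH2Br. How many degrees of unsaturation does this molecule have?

0

Atom tally by fragment:
  CH3 → C:1 H:3
  CH2 → C:1 H:2
  CH2 → C:1 H:2
  CH(C2H5) → C:3 H:6
  CH2 → C:1 H:2
  CH2 → C:1 H:2
  CH(CH3) → C:2 H:4
  CH2Br → C:1 H:2 Br:1
Element totals:
  C: 11
  H: 23
  Br: 1
Molecular formula: C11H23Br.
DoU = (2C + 2 + N − H − X) / 2 = (2·11 + 2 + 0 − 23 − 1) / 2 = 0.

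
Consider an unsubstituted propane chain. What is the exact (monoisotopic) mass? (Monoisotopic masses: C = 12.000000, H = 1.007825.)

Atom tally by fragment:
  CH3 → C:1 H:3
  CH2 → C:1 H:2
  CH3 → C:1 H:3
Element totals:
  C: 3
  H: 8
Molecular formula: C3H8.
  M = 3(12.0) + 8(1.007825)
    = 36.000000 + 8.062600 = 44.062600

44.0626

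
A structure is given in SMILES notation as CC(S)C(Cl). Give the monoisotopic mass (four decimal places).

109.9957

Atom tally by fragment:
  CH3 → C:1 H:3
  CH(SH) → C:1 H:2 S:1
  CH2Cl → C:1 H:2 Cl:1
Element totals:
  C: 3
  H: 7
  Cl: 1
  S: 1
Molecular formula: C3H7ClS.
  M = 3(12.0) + 7(1.007825) + 34.968853 + 31.972071
    = 36.000000 + 7.054775 + 34.968853 + 31.972071 = 109.995699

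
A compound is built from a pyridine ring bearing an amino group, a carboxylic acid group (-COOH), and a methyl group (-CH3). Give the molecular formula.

Atom tally by fragment:
  pyridine ring core → C:5 H:5 N:1
  (− 3 ring H displaced by substituents)
  + NH2 → N:1 H:2
  + COOH → C:1 H:1 O:2
  + CH3 → C:1 H:3
Element totals:
  C: 7
  H: 8
  N: 2
  O: 2

C7H8N2O2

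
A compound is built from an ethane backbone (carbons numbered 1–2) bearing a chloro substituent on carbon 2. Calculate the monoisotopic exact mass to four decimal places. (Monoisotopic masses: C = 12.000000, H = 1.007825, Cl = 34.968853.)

Atom tally by fragment:
  CH3 → C:1 H:3
  CH2Cl → C:1 H:2 Cl:1
Element totals:
  C: 2
  H: 5
  Cl: 1
Molecular formula: C2H5Cl.
  M = 2(12.0) + 5(1.007825) + 34.968853
    = 24.000000 + 5.039125 + 34.968853 = 64.007978

64.0080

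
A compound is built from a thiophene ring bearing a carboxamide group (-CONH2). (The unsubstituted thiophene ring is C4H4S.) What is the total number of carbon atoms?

5

Atom tally by fragment:
  thiophene ring core → C:4 H:4 S:1
  (− 1 ring H displaced by substituents)
  + CONH2 → C:1 H:2 O:1 N:1
Element totals:
  C: 5
  H: 5
  N: 1
  O: 1
  S: 1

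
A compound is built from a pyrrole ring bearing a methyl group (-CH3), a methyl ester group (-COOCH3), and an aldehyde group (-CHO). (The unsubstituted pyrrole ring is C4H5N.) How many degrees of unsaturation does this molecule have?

5

Atom tally by fragment:
  pyrrole ring core → C:4 H:5 N:1
  (− 3 ring H displaced by substituents)
  + CH3 → C:1 H:3
  + COOCH3 → C:2 H:3 O:2
  + CHO → C:1 H:1 O:1
Element totals:
  C: 8
  H: 9
  N: 1
  O: 3
Molecular formula: C8H9NO3.
DoU = (2C + 2 + N − H − X) / 2 = (2·8 + 2 + 1 − 9 − 0) / 2 = 5.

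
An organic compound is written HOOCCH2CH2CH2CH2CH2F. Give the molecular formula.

C6H11FO2

Atom tally by fragment:
  HOOCCH2 → C:2 H:3 O:2
  CH2 → C:1 H:2
  CH2 → C:1 H:2
  CH2 → C:1 H:2
  CH2F → C:1 H:2 F:1
Element totals:
  C: 6
  H: 11
  F: 1
  O: 2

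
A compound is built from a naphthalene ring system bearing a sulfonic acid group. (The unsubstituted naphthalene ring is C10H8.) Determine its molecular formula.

C10H8O3S

Atom tally by fragment:
  naphthalene ring system core → C:10 H:8
  (− 1 ring H displaced by substituents)
  + SO3H → S:1 O:3 H:1
Element totals:
  C: 10
  H: 8
  O: 3
  S: 1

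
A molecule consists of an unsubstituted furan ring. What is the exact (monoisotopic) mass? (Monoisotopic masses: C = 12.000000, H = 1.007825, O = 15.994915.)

68.0262

Atom tally by fragment:
  furan ring core → C:4 H:4 O:1
Element totals:
  C: 4
  H: 4
  O: 1
Molecular formula: C4H4O.
  M = 4(12.0) + 4(1.007825) + 15.994915
    = 48.000000 + 4.031300 + 15.994915 = 68.026215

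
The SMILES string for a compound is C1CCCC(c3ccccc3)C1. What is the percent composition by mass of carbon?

89.94%

Atom tally by fragment:
  cyclohexane ring core → C:6 H:12
  (− 1 ring H displaced by substituents)
  + C6H5 → C:6 H:5
Element totals:
  C: 12
  H: 16
Molecular formula: C12H16.
Molar mass = 160.260 g/mol.
Mass from C: 12 × 12.011 = 144.132 g/mol.
%C = 144.132 / 160.260 × 100 = 89.94%.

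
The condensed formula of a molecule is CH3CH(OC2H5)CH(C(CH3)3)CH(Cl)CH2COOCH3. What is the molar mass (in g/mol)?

264.79 g/mol

Atom tally by fragment:
  CH3 → C:1 H:3
  CH(OC2H5) → C:3 H:6 O:1
  CH(C(CH3)3) → C:5 H:10
  CH(Cl) → C:1 H:1 Cl:1
  CH2COOCH3 → C:3 H:5 O:2
Element totals:
  C: 13
  H: 25
  Cl: 1
  O: 3
Molecular formula: C13H25ClO3.
  M = 13(12.011) + 25(1.008) + 35.45 + 3(15.999)
    = 156.143 + 25.200 + 35.450 + 47.997 = 264.790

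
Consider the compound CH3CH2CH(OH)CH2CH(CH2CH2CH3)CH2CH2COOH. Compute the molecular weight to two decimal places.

202.29 g/mol

Atom tally by fragment:
  CH3 → C:1 H:3
  CH2 → C:1 H:2
  CH(OH) → C:1 H:2 O:1
  CH2 → C:1 H:2
  CH(CH2CH2CH3) → C:4 H:8
  CH2 → C:1 H:2
  CH2COOH → C:2 H:3 O:2
Element totals:
  C: 11
  H: 22
  O: 3
Molecular formula: C11H22O3.
  M = 11(12.011) + 22(1.008) + 3(15.999)
    = 132.121 + 22.176 + 47.997 = 202.294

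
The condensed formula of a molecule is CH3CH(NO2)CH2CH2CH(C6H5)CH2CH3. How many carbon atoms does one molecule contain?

Atom tally by fragment:
  CH3 → C:1 H:3
  CH(NO2) → C:1 H:1 N:1 O:2
  CH2 → C:1 H:2
  CH2 → C:1 H:2
  CH(C6H5) → C:7 H:6
  CH2 → C:1 H:2
  CH3 → C:1 H:3
Element totals:
  C: 13
  H: 19
  N: 1
  O: 2

13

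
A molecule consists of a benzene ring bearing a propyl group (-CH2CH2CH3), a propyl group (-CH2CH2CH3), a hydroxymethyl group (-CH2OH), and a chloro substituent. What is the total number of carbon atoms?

13

Atom tally by fragment:
  benzene ring core → C:6 H:6
  (− 4 ring H displaced by substituents)
  + CH2CH2CH3 → C:3 H:7
  + CH2CH2CH3 → C:3 H:7
  + CH2OH → C:1 H:3 O:1
  + Cl → Cl:1
Element totals:
  C: 13
  H: 19
  Cl: 1
  O: 1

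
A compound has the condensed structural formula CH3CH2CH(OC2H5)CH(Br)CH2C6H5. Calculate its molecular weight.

Element totals:
  C: 13
  H: 19
  Br: 1
  O: 1
Molecular formula: C13H19BrO.
  M = 13(12.011) + 19(1.008) + 79.904 + 15.999
    = 156.143 + 19.152 + 79.904 + 15.999 = 271.198

271.20 g/mol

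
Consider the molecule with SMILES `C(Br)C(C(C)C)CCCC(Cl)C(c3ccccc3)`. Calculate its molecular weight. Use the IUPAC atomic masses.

Atom tally by fragment:
  BrCH2 → C:1 H:2 Br:1
  CH(CH(CH3)2) → C:4 H:8
  CH2 → C:1 H:2
  CH2 → C:1 H:2
  CH2 → C:1 H:2
  CH(Cl) → C:1 H:1 Cl:1
  CH2C6H5 → C:7 H:7
Element totals:
  C: 16
  H: 24
  Br: 1
  Cl: 1
Molecular formula: C16H24BrCl.
  M = 16(12.011) + 24(1.008) + 79.904 + 35.45
    = 192.176 + 24.192 + 79.904 + 35.450 = 331.722

331.72 g/mol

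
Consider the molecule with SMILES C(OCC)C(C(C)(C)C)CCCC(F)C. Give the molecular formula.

Atom tally by fragment:
  C2H5OCH2 → C:3 H:7 O:1
  CH(C(CH3)3) → C:5 H:10
  CH2 → C:1 H:2
  CH2 → C:1 H:2
  CH2 → C:1 H:2
  CH(F) → C:1 H:1 F:1
  CH3 → C:1 H:3
Element totals:
  C: 13
  H: 27
  F: 1
  O: 1

C13H27FO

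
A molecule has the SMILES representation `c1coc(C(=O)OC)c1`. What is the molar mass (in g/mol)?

Atom tally by fragment:
  furan ring core → C:4 H:4 O:1
  (− 1 ring H displaced by substituents)
  + COOCH3 → C:2 H:3 O:2
Element totals:
  C: 6
  H: 6
  O: 3
Molecular formula: C6H6O3.
  M = 6(12.011) + 6(1.008) + 3(15.999)
    = 72.066 + 6.048 + 47.997 = 126.111

126.11 g/mol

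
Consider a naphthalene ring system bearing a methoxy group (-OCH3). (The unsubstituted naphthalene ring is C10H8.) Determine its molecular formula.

Atom tally by fragment:
  naphthalene ring system core → C:10 H:8
  (− 1 ring H displaced by substituents)
  + OCH3 → C:1 H:3 O:1
Element totals:
  C: 11
  H: 10
  O: 1

C11H10O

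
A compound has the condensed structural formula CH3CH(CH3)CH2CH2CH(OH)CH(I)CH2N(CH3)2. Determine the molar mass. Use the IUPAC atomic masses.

Atom tally by fragment:
  CH3 → C:1 H:3
  CH(CH3) → C:2 H:4
  CH2 → C:1 H:2
  CH2 → C:1 H:2
  CH(OH) → C:1 H:2 O:1
  CH(I) → C:1 H:1 I:1
  CH2N(CH3)2 → C:3 H:8 N:1
Element totals:
  C: 10
  H: 22
  I: 1
  N: 1
  O: 1
Molecular formula: C10H22INO.
  M = 10(12.011) + 22(1.008) + 126.904 + 14.007 + 15.999
    = 120.110 + 22.176 + 126.904 + 14.007 + 15.999 = 299.196

299.20 g/mol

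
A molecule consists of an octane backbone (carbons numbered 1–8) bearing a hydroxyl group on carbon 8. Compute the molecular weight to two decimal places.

Atom tally by fragment:
  CH3 → C:1 H:3
  CH2 → C:1 H:2
  CH2 → C:1 H:2
  CH2 → C:1 H:2
  CH2 → C:1 H:2
  CH2 → C:1 H:2
  CH2 → C:1 H:2
  CH2OH → C:1 H:3 O:1
Element totals:
  C: 8
  H: 18
  O: 1
Molecular formula: C8H18O.
  M = 8(12.011) + 18(1.008) + 15.999
    = 96.088 + 18.144 + 15.999 = 130.231

130.23 g/mol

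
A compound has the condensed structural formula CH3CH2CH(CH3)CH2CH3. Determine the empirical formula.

Atom tally by fragment:
  CH3 → C:1 H:3
  CH2 → C:1 H:2
  CH(CH3) → C:2 H:4
  CH2 → C:1 H:2
  CH3 → C:1 H:3
Element totals:
  C: 6
  H: 14
Molecular formula: C6H14.
gcd of subscripts = 2; dividing each by 2:
  C: 6/2 = 3
  H: 14/2 = 7

C3H7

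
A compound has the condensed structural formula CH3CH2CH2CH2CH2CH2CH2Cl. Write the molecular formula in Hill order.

Element totals:
  C: 7
  H: 15
  Cl: 1

C7H15Cl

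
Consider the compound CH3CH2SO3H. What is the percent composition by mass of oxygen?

Atom tally by fragment:
  CH3 → C:1 H:3
  CH2SO3H → C:1 H:3 S:1 O:3
Element totals:
  C: 2
  H: 6
  O: 3
  S: 1
Molecular formula: C2H6O3S.
Molar mass = 110.127 g/mol.
Mass from O: 3 × 15.999 = 47.997 g/mol.
%O = 47.997 / 110.127 × 100 = 43.58%.

43.58%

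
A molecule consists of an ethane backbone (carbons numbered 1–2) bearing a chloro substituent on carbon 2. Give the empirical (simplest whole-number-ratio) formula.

Atom tally by fragment:
  CH3 → C:1 H:3
  CH2Cl → C:1 H:2 Cl:1
Element totals:
  C: 2
  H: 5
  Cl: 1
Molecular formula: C2H5Cl.
gcd of subscripts (2, 1, 5) = 1, so the empirical formula equals the molecular formula.

C2H5Cl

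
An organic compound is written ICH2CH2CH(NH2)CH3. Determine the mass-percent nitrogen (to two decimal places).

7.04%

Atom tally by fragment:
  ICH2 → C:1 H:2 I:1
  CH2 → C:1 H:2
  CH(NH2) → C:1 H:3 N:1
  CH3 → C:1 H:3
Element totals:
  C: 4
  H: 10
  I: 1
  N: 1
Molecular formula: C4H10IN.
Molar mass = 199.035 g/mol.
Mass from N: 1 × 14.007 = 14.007 g/mol.
%N = 14.007 / 199.035 × 100 = 7.04%.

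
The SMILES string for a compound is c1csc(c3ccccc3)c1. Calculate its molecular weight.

Atom tally by fragment:
  thiophene ring core → C:4 H:4 S:1
  (− 1 ring H displaced by substituents)
  + C6H5 → C:6 H:5
Element totals:
  C: 10
  H: 8
  S: 1
Molecular formula: C10H8S.
  M = 10(12.011) + 8(1.008) + 32.06
    = 120.110 + 8.064 + 32.060 = 160.234

160.23 g/mol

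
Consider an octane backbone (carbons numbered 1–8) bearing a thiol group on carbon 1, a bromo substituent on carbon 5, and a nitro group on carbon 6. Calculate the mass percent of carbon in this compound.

35.56%

Atom tally by fragment:
  HSCH2 → C:1 H:3 S:1
  CH2 → C:1 H:2
  CH2 → C:1 H:2
  CH2 → C:1 H:2
  CH(Br) → C:1 H:1 Br:1
  CH(NO2) → C:1 H:1 N:1 O:2
  CH2 → C:1 H:2
  CH3 → C:1 H:3
Element totals:
  C: 8
  H: 16
  Br: 1
  N: 1
  O: 2
  S: 1
Molecular formula: C8H16BrNO2S.
Molar mass = 270.185 g/mol.
Mass from C: 8 × 12.011 = 96.088 g/mol.
%C = 96.088 / 270.185 × 100 = 35.56%.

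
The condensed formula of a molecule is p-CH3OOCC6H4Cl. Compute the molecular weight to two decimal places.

170.59 g/mol

Atom tally by fragment:
  benzene ring core → C:6 H:6
  (− 2 ring H displaced by substituents)
  + COOCH3 → C:2 H:3 O:2
  + Cl → Cl:1
Element totals:
  C: 8
  H: 7
  Cl: 1
  O: 2
Molecular formula: C8H7ClO2.
  M = 8(12.011) + 7(1.008) + 35.45 + 2(15.999)
    = 96.088 + 7.056 + 35.450 + 31.998 = 170.592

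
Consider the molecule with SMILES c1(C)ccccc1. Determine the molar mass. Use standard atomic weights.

Atom tally by fragment:
  benzene ring core → C:6 H:6
  (− 1 ring H displaced by substituents)
  + CH3 → C:1 H:3
Element totals:
  C: 7
  H: 8
Molecular formula: C7H8.
  M = 7(12.011) + 8(1.008)
    = 84.077 + 8.064 = 92.141

92.14 g/mol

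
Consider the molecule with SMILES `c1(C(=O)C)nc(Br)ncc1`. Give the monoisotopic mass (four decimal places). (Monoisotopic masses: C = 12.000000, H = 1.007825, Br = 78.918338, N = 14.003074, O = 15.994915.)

Atom tally by fragment:
  pyrimidine ring core → C:4 H:4 N:2
  (− 2 ring H displaced by substituents)
  + COCH3 → C:2 H:3 O:1
  + Br → Br:1
Element totals:
  C: 6
  H: 5
  Br: 1
  N: 2
  O: 1
Molecular formula: C6H5BrN2O.
  M = 6(12.0) + 5(1.007825) + 78.918338 + 2(14.003074) + 15.994915
    = 72.000000 + 5.039125 + 78.918338 + 28.006148 + 15.994915 = 199.958526

199.9585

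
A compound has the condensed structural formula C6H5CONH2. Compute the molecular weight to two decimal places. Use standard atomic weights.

121.14 g/mol

Element totals:
  C: 7
  H: 7
  N: 1
  O: 1
Molecular formula: C7H7NO.
  M = 7(12.011) + 7(1.008) + 14.007 + 15.999
    = 84.077 + 7.056 + 14.007 + 15.999 = 121.139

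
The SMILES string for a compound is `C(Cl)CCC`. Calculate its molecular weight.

Atom tally by fragment:
  ClCH2 → C:1 H:2 Cl:1
  CH2 → C:1 H:2
  CH2 → C:1 H:2
  CH3 → C:1 H:3
Element totals:
  C: 4
  H: 9
  Cl: 1
Molecular formula: C4H9Cl.
  M = 4(12.011) + 9(1.008) + 35.45
    = 48.044 + 9.072 + 35.450 = 92.566

92.57 g/mol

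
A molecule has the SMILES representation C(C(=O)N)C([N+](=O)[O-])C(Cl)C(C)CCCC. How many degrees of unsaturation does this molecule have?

Atom tally by fragment:
  H2NOCCH2 → C:2 H:4 O:1 N:1
  CH(NO2) → C:1 H:1 N:1 O:2
  CH(Cl) → C:1 H:1 Cl:1
  CH(CH3) → C:2 H:4
  CH2 → C:1 H:2
  CH2 → C:1 H:2
  CH2 → C:1 H:2
  CH3 → C:1 H:3
Element totals:
  C: 10
  H: 19
  Cl: 1
  N: 2
  O: 3
Molecular formula: C10H19ClN2O3.
DoU = (2C + 2 + N − H − X) / 2 = (2·10 + 2 + 2 − 19 − 1) / 2 = 2.

2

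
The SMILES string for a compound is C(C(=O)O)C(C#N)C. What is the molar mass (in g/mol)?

Atom tally by fragment:
  HOOCCH2 → C:2 H:3 O:2
  CH(CN) → C:2 H:1 N:1
  CH3 → C:1 H:3
Element totals:
  C: 5
  H: 7
  N: 1
  O: 2
Molecular formula: C5H7NO2.
  M = 5(12.011) + 7(1.008) + 14.007 + 2(15.999)
    = 60.055 + 7.056 + 14.007 + 31.998 = 113.116

113.12 g/mol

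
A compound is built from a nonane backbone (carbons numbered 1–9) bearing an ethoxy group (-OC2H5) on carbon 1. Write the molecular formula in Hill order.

Atom tally by fragment:
  C2H5OCH2 → C:3 H:7 O:1
  CH2 → C:1 H:2
  CH2 → C:1 H:2
  CH2 → C:1 H:2
  CH2 → C:1 H:2
  CH2 → C:1 H:2
  CH2 → C:1 H:2
  CH2 → C:1 H:2
  CH3 → C:1 H:3
Element totals:
  C: 11
  H: 24
  O: 1

C11H24O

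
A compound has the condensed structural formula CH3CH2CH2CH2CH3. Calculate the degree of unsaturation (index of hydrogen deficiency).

0

Element totals:
  C: 5
  H: 12
Molecular formula: C5H12.
DoU = (2C + 2 + N − H − X) / 2 = (2·5 + 2 + 0 − 12 − 0) / 2 = 0.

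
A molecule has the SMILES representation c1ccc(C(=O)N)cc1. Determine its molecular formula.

C7H7NO

Atom tally by fragment:
  benzene ring core → C:6 H:6
  (− 1 ring H displaced by substituents)
  + CONH2 → C:1 H:2 O:1 N:1
Element totals:
  C: 7
  H: 7
  N: 1
  O: 1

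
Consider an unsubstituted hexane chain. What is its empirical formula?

C3H7

Atom tally by fragment:
  CH3 → C:1 H:3
  CH2 → C:1 H:2
  CH2 → C:1 H:2
  CH2 → C:1 H:2
  CH2 → C:1 H:2
  CH3 → C:1 H:3
Element totals:
  C: 6
  H: 14
Molecular formula: C6H14.
gcd of subscripts = 2; dividing each by 2:
  C: 6/2 = 3
  H: 14/2 = 7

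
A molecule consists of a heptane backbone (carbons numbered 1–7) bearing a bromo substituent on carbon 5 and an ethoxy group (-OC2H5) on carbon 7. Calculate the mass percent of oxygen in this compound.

Atom tally by fragment:
  CH3 → C:1 H:3
  CH2 → C:1 H:2
  CH2 → C:1 H:2
  CH2 → C:1 H:2
  CH(Br) → C:1 H:1 Br:1
  CH2 → C:1 H:2
  CH2OC2H5 → C:3 H:7 O:1
Element totals:
  C: 9
  H: 19
  Br: 1
  O: 1
Molecular formula: C9H19BrO.
Molar mass = 223.154 g/mol.
Mass from O: 1 × 15.999 = 15.999 g/mol.
%O = 15.999 / 223.154 × 100 = 7.17%.

7.17%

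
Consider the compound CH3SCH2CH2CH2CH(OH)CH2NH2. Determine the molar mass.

Atom tally by fragment:
  CH3SCH2 → C:2 H:5 S:1
  CH2 → C:1 H:2
  CH2 → C:1 H:2
  CH(OH) → C:1 H:2 O:1
  CH2NH2 → C:1 H:4 N:1
Element totals:
  C: 6
  H: 15
  N: 1
  O: 1
  S: 1
Molecular formula: C6H15NOS.
  M = 6(12.011) + 15(1.008) + 14.007 + 15.999 + 32.06
    = 72.066 + 15.120 + 14.007 + 15.999 + 32.060 = 149.252

149.25 g/mol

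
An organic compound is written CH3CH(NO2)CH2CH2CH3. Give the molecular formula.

Atom tally by fragment:
  CH3 → C:1 H:3
  CH(NO2) → C:1 H:1 N:1 O:2
  CH2 → C:1 H:2
  CH2 → C:1 H:2
  CH3 → C:1 H:3
Element totals:
  C: 5
  H: 11
  N: 1
  O: 2

C5H11NO2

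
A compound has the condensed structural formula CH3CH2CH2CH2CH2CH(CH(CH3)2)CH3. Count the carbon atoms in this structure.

10

Element totals:
  C: 10
  H: 22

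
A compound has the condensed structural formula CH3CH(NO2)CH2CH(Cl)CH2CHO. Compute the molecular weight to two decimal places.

Atom tally by fragment:
  CH3 → C:1 H:3
  CH(NO2) → C:1 H:1 N:1 O:2
  CH2 → C:1 H:2
  CH(Cl) → C:1 H:1 Cl:1
  CH2CHO → C:2 H:3 O:1
Element totals:
  C: 6
  H: 10
  Cl: 1
  N: 1
  O: 3
Molecular formula: C6H10ClNO3.
  M = 6(12.011) + 10(1.008) + 35.45 + 14.007 + 3(15.999)
    = 72.066 + 10.080 + 35.450 + 14.007 + 47.997 = 179.600

179.60 g/mol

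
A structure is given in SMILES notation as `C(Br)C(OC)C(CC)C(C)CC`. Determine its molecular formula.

Atom tally by fragment:
  BrCH2 → C:1 H:2 Br:1
  CH(OCH3) → C:2 H:4 O:1
  CH(C2H5) → C:3 H:6
  CH(CH3) → C:2 H:4
  CH2 → C:1 H:2
  CH3 → C:1 H:3
Element totals:
  C: 10
  H: 21
  Br: 1
  O: 1

C10H21BrO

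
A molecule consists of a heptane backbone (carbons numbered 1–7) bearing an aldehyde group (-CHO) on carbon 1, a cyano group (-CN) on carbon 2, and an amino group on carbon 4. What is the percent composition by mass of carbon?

Atom tally by fragment:
  OHCCH2 → C:2 H:3 O:1
  CH(CN) → C:2 H:1 N:1
  CH2 → C:1 H:2
  CH(NH2) → C:1 H:3 N:1
  CH2 → C:1 H:2
  CH2 → C:1 H:2
  CH3 → C:1 H:3
Element totals:
  C: 9
  H: 16
  N: 2
  O: 1
Molecular formula: C9H16N2O.
Molar mass = 168.240 g/mol.
Mass from C: 9 × 12.011 = 108.099 g/mol.
%C = 108.099 / 168.240 × 100 = 64.25%.

64.25%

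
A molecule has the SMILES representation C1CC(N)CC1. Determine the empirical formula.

C5H11N

Atom tally by fragment:
  cyclopentane ring core → C:5 H:10
  (− 1 ring H displaced by substituents)
  + NH2 → N:1 H:2
Element totals:
  C: 5
  H: 11
  N: 1
Molecular formula: C5H11N.
gcd of subscripts (5, 11, 1) = 1, so the empirical formula equals the molecular formula.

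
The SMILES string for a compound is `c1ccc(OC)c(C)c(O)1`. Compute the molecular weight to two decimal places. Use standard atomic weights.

Atom tally by fragment:
  benzene ring core → C:6 H:6
  (− 3 ring H displaced by substituents)
  + OCH3 → C:1 H:3 O:1
  + CH3 → C:1 H:3
  + OH → O:1 H:1
Element totals:
  C: 8
  H: 10
  O: 2
Molecular formula: C8H10O2.
  M = 8(12.011) + 10(1.008) + 2(15.999)
    = 96.088 + 10.080 + 31.998 = 138.166

138.17 g/mol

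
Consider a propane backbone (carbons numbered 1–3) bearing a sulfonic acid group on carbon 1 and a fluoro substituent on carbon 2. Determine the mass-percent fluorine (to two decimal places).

13.37%

Atom tally by fragment:
  HO3SCH2 → C:1 H:3 S:1 O:3
  CH(F) → C:1 H:1 F:1
  CH3 → C:1 H:3
Element totals:
  C: 3
  H: 7
  F: 1
  O: 3
  S: 1
Molecular formula: C3H7FO3S.
Molar mass = 142.144 g/mol.
Mass from F: 1 × 18.998 = 18.998 g/mol.
%F = 18.998 / 142.144 × 100 = 13.37%.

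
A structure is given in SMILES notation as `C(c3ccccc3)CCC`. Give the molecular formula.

Atom tally by fragment:
  C6H5CH2 → C:7 H:7
  CH2 → C:1 H:2
  CH2 → C:1 H:2
  CH3 → C:1 H:3
Element totals:
  C: 10
  H: 14

C10H14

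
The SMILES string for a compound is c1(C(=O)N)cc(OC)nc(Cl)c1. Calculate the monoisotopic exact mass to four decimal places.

Atom tally by fragment:
  pyridine ring core → C:5 H:5 N:1
  (− 3 ring H displaced by substituents)
  + CONH2 → C:1 H:2 O:1 N:1
  + OCH3 → C:1 H:3 O:1
  + Cl → Cl:1
Element totals:
  C: 7
  H: 7
  Cl: 1
  N: 2
  O: 2
Molecular formula: C7H7ClN2O2.
  M = 7(12.0) + 7(1.007825) + 34.968853 + 2(14.003074) + 2(15.994915)
    = 84.000000 + 7.054775 + 34.968853 + 28.006148 + 31.989830 = 186.019606

186.0196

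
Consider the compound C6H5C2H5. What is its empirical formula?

C4H5

Element totals:
  C: 8
  H: 10
Molecular formula: C8H10.
gcd of subscripts = 2; dividing each by 2:
  C: 8/2 = 4
  H: 10/2 = 5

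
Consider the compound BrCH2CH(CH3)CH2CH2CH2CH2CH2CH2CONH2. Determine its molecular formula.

C10H20BrNO

Atom tally by fragment:
  BrCH2 → C:1 H:2 Br:1
  CH(CH3) → C:2 H:4
  CH2 → C:1 H:2
  CH2 → C:1 H:2
  CH2 → C:1 H:2
  CH2 → C:1 H:2
  CH2 → C:1 H:2
  CH2CONH2 → C:2 H:4 O:1 N:1
Element totals:
  C: 10
  H: 20
  Br: 1
  N: 1
  O: 1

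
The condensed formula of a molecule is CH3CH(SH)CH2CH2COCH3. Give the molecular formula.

Element totals:
  C: 6
  H: 12
  O: 1
  S: 1

C6H12OS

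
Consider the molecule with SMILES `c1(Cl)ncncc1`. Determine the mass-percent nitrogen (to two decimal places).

Atom tally by fragment:
  pyrimidine ring core → C:4 H:4 N:2
  (− 1 ring H displaced by substituents)
  + Cl → Cl:1
Element totals:
  C: 4
  H: 3
  Cl: 1
  N: 2
Molecular formula: C4H3ClN2.
Molar mass = 114.532 g/mol.
Mass from N: 2 × 14.007 = 28.014 g/mol.
%N = 28.014 / 114.532 × 100 = 24.46%.

24.46%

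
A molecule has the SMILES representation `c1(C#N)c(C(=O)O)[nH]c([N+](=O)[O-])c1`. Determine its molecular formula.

Atom tally by fragment:
  pyrrole ring core → C:4 H:5 N:1
  (− 3 ring H displaced by substituents)
  + CN → C:1 N:1
  + COOH → C:1 H:1 O:2
  + NO2 → N:1 O:2
Element totals:
  C: 6
  H: 3
  N: 3
  O: 4

C6H3N3O4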